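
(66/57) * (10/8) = 55/38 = 1.45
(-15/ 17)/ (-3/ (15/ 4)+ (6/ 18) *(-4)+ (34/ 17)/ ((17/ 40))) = -225/ 656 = -0.34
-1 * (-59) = 59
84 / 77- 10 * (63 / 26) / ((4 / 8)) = -6774 / 143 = -47.37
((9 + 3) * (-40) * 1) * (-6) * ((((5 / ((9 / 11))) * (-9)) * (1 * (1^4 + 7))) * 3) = -3801600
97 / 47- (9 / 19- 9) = 9457 / 893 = 10.59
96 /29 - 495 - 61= -16028 /29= -552.69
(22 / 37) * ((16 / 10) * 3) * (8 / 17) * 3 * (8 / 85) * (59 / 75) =0.30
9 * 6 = 54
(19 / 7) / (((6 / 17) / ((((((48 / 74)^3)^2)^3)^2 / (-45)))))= -0.00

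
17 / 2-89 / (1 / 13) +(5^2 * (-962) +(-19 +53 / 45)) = -2269469 / 90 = -25216.32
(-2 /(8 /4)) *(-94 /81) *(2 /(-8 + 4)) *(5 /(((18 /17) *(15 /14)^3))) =-1096228 /492075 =-2.23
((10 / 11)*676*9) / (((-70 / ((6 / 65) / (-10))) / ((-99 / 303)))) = -4212 / 17675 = -0.24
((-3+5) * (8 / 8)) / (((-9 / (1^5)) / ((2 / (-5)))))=4 / 45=0.09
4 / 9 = 0.44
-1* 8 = -8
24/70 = 12/35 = 0.34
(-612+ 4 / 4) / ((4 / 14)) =-2138.50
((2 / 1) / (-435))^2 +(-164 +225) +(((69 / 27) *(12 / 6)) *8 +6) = 6805093 / 63075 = 107.89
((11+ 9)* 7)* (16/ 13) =2240/ 13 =172.31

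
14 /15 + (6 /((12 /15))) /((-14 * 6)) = 709 /840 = 0.84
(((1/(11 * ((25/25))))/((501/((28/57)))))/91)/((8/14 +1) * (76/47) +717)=1316/966718617579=0.00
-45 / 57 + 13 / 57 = -32 / 57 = -0.56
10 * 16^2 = 2560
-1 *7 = -7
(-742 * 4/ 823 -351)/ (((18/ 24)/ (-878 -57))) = 1091485340/ 2469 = 442075.88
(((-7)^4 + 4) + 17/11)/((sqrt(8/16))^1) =26472*sqrt(2)/11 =3403.37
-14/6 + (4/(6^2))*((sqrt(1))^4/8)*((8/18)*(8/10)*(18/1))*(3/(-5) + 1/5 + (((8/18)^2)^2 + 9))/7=-22978063/10333575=-2.22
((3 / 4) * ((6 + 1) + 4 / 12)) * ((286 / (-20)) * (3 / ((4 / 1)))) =-4719 / 80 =-58.99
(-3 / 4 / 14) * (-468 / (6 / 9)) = 1053 / 28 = 37.61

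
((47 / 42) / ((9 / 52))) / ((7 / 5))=6110 / 1323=4.62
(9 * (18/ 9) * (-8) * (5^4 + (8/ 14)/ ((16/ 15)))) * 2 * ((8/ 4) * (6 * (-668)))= 10108817280/ 7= 1444116754.29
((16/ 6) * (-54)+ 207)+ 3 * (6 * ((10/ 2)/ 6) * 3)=108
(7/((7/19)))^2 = 361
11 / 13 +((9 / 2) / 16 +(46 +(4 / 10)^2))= 491789 / 10400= 47.29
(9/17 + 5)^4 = 78074896/83521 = 934.79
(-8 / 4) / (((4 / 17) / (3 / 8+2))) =-323 / 16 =-20.19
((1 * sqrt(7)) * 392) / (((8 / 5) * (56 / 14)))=245 * sqrt(7) / 4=162.05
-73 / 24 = -3.04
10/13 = 0.77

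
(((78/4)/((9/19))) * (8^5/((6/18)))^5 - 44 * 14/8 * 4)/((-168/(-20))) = 944803862227729917904157950/21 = 44990660106082377043055140.00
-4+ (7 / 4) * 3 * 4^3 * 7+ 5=2353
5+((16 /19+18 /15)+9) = 1524 /95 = 16.04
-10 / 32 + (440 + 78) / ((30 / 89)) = 368741 / 240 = 1536.42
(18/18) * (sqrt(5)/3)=sqrt(5)/3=0.75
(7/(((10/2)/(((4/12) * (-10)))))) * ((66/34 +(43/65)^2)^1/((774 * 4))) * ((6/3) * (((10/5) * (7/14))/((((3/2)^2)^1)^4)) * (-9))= 153088768/60790453425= 0.00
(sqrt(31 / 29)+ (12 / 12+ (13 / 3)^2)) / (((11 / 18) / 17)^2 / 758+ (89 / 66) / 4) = 195184242 * sqrt(899) / 1908231349+ 3860310564 / 65801081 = 61.73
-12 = -12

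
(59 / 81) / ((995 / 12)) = 236 / 26865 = 0.01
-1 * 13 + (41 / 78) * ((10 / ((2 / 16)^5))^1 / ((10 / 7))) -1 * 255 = 4691756 / 39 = 120301.44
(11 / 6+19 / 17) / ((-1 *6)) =-301 / 612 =-0.49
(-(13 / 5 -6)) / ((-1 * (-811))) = 17 / 4055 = 0.00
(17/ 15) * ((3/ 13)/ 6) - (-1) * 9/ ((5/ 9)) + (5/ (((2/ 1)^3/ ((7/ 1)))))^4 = 382.61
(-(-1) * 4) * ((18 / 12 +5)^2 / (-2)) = -169 / 2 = -84.50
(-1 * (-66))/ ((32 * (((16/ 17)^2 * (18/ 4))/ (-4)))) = -3179/ 1536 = -2.07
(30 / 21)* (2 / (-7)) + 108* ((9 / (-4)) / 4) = -11987 / 196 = -61.16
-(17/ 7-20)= 123/ 7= 17.57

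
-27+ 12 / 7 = -177 / 7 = -25.29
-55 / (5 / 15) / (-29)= 165 / 29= 5.69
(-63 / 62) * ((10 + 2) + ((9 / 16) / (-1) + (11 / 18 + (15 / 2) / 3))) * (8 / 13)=-14665 / 1612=-9.10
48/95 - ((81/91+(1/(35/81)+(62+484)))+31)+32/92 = -115195317/198835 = -579.35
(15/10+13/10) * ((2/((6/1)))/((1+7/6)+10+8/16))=7/95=0.07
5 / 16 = 0.31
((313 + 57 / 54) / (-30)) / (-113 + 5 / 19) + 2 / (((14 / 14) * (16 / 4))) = 685747 / 1156680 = 0.59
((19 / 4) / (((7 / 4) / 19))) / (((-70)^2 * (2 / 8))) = 361 / 8575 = 0.04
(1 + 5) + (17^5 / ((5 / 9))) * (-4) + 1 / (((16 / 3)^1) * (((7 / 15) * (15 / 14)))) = -408918561 / 40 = -10222964.02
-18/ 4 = -9/ 2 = -4.50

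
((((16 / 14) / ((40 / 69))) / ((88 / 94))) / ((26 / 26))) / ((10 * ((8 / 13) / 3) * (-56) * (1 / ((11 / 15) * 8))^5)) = -13167998272 / 103359375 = -127.40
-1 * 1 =-1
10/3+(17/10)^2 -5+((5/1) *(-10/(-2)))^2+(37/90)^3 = 456567463/729000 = 626.29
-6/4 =-3/2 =-1.50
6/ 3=2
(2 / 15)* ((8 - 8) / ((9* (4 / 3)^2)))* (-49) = 0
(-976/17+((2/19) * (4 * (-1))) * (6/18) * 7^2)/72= -7787/8721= -0.89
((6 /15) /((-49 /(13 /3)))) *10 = -52 /147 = -0.35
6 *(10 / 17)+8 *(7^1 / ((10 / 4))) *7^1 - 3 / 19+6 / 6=260292 / 1615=161.17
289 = 289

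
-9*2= -18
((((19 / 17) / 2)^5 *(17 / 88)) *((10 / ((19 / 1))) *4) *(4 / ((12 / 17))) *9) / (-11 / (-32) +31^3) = 1954815 / 51520434889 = 0.00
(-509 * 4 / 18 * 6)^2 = 4145296 / 9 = 460588.44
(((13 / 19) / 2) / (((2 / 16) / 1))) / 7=52 / 133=0.39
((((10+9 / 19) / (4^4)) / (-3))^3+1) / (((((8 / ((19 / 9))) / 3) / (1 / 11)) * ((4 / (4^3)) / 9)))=3107015082089 / 299800461312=10.36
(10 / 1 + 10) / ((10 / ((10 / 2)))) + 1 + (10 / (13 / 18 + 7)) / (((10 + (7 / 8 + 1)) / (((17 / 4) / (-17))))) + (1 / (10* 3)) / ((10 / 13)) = 8728033 / 792300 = 11.02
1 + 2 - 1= 2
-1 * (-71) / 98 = 71 / 98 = 0.72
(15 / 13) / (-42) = -5 / 182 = -0.03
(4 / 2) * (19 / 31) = 1.23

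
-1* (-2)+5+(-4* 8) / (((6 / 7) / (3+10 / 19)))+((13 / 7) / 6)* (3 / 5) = -496609 / 3990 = -124.46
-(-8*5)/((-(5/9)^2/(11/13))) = -7128/65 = -109.66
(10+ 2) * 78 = 936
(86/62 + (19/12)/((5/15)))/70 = 761/8680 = 0.09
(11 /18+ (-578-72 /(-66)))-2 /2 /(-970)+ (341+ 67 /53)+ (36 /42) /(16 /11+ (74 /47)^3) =-472053423763049 /2018419423020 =-233.87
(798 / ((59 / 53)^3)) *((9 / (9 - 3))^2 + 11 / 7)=908000823 / 410758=2210.55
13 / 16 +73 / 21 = 1441 / 336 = 4.29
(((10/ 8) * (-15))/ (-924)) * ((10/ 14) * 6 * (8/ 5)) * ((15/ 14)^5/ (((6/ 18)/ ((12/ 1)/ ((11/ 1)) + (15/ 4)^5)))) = 437.73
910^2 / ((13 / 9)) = 573300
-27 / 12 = -9 / 4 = -2.25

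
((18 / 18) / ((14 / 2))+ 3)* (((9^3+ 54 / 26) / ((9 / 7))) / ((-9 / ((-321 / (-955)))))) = -828608 / 12415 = -66.74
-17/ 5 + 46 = 213/ 5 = 42.60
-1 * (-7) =7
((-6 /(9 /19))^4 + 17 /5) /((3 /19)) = 198114083 /1215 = 163056.86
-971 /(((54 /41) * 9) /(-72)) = 159244 /27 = 5897.93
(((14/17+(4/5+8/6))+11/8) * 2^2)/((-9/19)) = -167903/4590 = -36.58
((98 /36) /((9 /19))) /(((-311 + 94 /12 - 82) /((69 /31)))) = -21413 /644769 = -0.03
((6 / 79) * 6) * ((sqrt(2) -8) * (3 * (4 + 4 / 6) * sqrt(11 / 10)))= 252 * sqrt(110) * (-8 + sqrt(2)) / 395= -44.07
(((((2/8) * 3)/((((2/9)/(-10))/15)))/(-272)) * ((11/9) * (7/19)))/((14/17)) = 2475/2432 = 1.02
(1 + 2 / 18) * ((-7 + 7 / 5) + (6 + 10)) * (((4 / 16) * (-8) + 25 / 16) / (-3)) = 91 / 54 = 1.69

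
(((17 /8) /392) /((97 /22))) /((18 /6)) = 187 /456288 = 0.00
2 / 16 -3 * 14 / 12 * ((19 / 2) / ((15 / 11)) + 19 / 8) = -7817 / 240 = -32.57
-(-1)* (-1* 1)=-1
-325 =-325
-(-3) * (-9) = -27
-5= -5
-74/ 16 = -37/ 8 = -4.62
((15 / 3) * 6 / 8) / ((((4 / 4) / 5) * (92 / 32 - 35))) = -150 / 257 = -0.58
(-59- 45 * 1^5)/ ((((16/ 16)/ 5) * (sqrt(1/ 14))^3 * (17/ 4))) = -29120 * sqrt(14)/ 17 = -6409.24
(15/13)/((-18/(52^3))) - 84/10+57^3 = 2642569/15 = 176171.27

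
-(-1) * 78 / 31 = 78 / 31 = 2.52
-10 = -10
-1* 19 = -19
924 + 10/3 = 2782/3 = 927.33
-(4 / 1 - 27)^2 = -529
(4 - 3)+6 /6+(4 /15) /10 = 152 /75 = 2.03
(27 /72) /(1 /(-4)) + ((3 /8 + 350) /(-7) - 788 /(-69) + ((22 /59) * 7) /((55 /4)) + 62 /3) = -7324407 /379960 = -19.28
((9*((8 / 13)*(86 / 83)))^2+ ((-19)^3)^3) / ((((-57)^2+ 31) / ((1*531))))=-39897879528209782725 / 763742096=-52239990092.43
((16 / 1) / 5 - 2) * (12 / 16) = 9 / 10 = 0.90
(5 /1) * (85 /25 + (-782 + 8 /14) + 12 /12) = -27196 /7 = -3885.14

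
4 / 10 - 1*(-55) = 277 / 5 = 55.40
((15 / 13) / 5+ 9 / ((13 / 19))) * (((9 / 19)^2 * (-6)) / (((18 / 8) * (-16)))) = 2349 / 4693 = 0.50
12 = 12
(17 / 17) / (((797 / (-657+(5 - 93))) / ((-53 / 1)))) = 39485 / 797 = 49.54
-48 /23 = -2.09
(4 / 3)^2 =16 / 9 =1.78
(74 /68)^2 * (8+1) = 12321 /1156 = 10.66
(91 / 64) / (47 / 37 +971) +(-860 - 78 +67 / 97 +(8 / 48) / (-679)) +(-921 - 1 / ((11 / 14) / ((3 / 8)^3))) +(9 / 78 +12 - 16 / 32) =-25536680501357 / 13827830016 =-1846.76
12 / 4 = 3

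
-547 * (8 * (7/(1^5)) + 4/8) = -61811/2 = -30905.50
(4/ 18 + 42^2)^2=252110884/ 81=3112480.05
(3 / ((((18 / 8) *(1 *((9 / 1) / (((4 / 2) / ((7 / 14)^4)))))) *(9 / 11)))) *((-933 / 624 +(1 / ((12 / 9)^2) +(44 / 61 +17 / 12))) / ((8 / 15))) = 2523290 / 192699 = 13.09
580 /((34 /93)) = 26970 /17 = 1586.47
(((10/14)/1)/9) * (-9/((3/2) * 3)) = -10/63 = -0.16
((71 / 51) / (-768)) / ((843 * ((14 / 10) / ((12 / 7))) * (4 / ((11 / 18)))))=-0.00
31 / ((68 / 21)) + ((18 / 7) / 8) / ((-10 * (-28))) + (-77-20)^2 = 1255307633 / 133280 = 9418.57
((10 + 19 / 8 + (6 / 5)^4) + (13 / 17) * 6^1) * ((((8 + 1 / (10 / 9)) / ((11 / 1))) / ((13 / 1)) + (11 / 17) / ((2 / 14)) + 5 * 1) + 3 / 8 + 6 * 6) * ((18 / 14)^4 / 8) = 47453856823599327 / 158761803200000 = 298.90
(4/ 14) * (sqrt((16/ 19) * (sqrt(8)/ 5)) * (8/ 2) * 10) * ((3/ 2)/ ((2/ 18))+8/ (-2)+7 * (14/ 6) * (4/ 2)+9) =9824 * 2^(3/ 4) * sqrt(95)/ 399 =403.60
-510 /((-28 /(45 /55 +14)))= 41565 /154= 269.90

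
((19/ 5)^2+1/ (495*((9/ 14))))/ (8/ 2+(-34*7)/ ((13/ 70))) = -4182373/ 369943200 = -0.01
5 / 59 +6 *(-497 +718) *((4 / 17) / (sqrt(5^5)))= 5 / 59 +312 *sqrt(5) / 125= 5.67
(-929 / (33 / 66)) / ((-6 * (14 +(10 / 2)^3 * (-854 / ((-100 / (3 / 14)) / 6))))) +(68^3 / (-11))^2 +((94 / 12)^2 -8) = 9869743702645381 / 12079188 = 817086686.84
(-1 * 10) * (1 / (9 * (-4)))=5 / 18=0.28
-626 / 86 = -313 / 43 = -7.28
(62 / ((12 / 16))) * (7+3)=2480 / 3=826.67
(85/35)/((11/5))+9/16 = 2053/1232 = 1.67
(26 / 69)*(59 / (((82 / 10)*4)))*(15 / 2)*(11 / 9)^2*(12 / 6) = 2320175 / 152766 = 15.19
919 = 919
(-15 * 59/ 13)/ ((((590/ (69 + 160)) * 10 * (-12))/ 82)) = 9389/ 520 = 18.06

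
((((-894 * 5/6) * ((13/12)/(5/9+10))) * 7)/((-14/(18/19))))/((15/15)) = 52299/1444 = 36.22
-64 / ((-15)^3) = 64 / 3375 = 0.02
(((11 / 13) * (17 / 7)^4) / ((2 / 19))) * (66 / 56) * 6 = 1728133011 / 873964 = 1977.35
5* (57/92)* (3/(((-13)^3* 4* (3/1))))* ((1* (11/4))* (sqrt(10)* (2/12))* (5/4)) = -5225* sqrt(10)/25871872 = -0.00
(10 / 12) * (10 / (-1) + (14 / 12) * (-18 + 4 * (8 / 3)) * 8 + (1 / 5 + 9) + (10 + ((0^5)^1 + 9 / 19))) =-50249 / 1026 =-48.98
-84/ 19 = -4.42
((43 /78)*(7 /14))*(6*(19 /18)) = 817 /468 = 1.75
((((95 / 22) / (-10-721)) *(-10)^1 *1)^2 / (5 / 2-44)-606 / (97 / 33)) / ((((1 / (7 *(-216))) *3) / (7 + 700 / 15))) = 2902820059448205792 / 520558989731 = 5576351.80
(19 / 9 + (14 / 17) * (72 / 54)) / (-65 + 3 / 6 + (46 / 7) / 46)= -6874 / 137853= -0.05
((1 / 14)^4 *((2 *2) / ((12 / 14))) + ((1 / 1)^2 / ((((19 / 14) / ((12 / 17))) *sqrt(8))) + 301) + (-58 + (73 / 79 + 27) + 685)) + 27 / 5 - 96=42 *sqrt(2) / 323 + 2813722691 / 3251640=865.51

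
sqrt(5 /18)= sqrt(10) /6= 0.53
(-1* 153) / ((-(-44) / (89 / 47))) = -13617 / 2068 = -6.58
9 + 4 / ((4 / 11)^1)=20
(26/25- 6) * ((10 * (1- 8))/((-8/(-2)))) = 434/5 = 86.80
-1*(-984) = 984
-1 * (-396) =396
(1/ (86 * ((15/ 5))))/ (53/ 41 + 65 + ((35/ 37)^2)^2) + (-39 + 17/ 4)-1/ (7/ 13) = -681684280092761/ 18621648745476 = -36.61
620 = 620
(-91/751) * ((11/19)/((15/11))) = -11011/214035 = -0.05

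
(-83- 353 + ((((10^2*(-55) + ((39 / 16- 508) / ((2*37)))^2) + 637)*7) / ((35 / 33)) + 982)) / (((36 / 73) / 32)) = -1776188377647 / 876160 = -2027242.03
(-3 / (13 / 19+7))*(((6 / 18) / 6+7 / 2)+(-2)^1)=-133 / 219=-0.61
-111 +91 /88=-109.97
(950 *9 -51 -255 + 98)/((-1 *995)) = -8342/995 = -8.38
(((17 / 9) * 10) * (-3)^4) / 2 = 765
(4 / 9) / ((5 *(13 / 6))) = 0.04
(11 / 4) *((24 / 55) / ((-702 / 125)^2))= 3125 / 82134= 0.04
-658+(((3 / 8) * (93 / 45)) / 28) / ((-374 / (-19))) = -275622451 / 418880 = -658.00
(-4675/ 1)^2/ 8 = 21855625/ 8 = 2731953.12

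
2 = 2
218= 218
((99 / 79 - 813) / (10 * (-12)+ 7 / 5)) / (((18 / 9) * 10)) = 16032 / 46847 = 0.34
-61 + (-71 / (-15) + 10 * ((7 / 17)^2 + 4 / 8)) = -214891 / 4335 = -49.57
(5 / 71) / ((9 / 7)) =35 / 639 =0.05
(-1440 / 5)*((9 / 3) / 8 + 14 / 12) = -444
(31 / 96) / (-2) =-0.16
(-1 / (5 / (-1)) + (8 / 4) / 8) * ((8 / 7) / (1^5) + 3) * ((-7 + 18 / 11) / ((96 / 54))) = -138591 / 24640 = -5.62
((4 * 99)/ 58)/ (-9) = -22/ 29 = -0.76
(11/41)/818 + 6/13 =201371/435994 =0.46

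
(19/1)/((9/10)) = 21.11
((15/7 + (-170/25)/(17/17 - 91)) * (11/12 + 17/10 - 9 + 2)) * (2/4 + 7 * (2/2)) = -459461/6300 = -72.93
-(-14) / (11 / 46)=644 / 11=58.55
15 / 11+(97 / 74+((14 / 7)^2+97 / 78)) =125683 / 15873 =7.92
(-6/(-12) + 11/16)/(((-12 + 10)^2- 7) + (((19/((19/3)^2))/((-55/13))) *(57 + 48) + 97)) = 3971/275024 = 0.01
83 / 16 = 5.19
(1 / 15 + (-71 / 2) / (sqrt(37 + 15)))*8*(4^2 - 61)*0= 0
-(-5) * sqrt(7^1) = 5 * sqrt(7) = 13.23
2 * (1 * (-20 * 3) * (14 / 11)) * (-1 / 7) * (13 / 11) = 3120 / 121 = 25.79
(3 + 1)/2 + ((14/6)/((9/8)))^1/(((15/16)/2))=2602/405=6.42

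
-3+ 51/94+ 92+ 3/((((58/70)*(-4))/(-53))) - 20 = 640701/5452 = 117.52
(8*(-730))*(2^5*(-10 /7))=1868800 /7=266971.43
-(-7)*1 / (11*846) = 7 / 9306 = 0.00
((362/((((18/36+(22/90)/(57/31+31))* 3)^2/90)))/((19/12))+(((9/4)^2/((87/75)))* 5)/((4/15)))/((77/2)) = 6098380502367375/26201776507808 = 232.75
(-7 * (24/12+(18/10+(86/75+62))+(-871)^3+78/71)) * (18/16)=36945651684207/7100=5203612913.27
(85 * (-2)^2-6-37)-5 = 292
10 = 10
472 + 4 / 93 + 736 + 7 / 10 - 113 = 1019041 / 930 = 1095.74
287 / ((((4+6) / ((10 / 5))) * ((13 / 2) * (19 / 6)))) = 3444 / 1235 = 2.79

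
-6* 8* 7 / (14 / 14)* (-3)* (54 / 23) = 54432 / 23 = 2366.61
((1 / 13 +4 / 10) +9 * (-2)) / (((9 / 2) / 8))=-18224 / 585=-31.15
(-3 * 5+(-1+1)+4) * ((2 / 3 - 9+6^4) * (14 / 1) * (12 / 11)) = -216328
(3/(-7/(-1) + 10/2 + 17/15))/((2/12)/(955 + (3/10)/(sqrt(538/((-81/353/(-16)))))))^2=2088585 * sqrt(189914)/37413058 + 22447538534219049/2993044640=7499925.34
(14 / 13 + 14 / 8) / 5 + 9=2487 / 260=9.57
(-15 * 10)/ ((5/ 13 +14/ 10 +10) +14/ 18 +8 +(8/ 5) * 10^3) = -87750/ 948029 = -0.09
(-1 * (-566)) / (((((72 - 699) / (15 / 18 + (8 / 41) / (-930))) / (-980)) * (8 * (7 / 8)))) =83907236 / 796917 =105.29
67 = 67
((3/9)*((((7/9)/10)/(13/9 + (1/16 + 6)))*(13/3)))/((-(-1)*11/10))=1456/107019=0.01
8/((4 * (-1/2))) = -4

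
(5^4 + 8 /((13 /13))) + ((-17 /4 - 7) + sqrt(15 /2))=sqrt(30) /2 + 2487 /4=624.49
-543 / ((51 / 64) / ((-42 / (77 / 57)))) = 3961728 / 187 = 21185.71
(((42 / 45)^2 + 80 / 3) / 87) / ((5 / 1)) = 6196 / 97875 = 0.06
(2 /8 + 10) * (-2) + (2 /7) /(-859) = -246537 /12026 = -20.50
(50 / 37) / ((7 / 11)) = 550 / 259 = 2.12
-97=-97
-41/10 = -4.10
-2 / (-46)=1 / 23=0.04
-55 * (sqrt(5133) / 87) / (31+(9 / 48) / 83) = -73040 * sqrt(5133) / 3581877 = -1.46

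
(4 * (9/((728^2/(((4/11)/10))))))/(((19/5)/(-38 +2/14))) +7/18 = 339201419/872287416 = 0.39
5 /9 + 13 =122 /9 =13.56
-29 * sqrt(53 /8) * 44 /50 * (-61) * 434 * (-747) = -3154284441 * sqrt(106) /25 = -1299013838.56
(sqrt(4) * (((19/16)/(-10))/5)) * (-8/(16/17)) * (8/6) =323/600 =0.54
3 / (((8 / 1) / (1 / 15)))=1 / 40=0.02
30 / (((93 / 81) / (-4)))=-3240 / 31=-104.52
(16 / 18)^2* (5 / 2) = 1.98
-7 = -7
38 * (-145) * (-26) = 143260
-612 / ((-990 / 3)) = 102 / 55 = 1.85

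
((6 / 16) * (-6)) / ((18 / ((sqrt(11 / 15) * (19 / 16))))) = -19 * sqrt(165) / 1920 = -0.13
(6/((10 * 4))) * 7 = 21/20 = 1.05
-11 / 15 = -0.73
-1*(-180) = 180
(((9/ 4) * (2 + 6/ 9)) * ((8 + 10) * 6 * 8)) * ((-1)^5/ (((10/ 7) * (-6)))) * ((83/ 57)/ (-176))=-5229/ 1045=-5.00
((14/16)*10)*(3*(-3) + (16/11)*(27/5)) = -441/44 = -10.02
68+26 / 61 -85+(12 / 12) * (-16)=-1987 / 61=-32.57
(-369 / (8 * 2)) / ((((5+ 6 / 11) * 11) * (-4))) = 369 / 3904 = 0.09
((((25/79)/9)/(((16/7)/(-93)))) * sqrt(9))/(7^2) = -775/8848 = -0.09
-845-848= -1693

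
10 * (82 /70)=82 /7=11.71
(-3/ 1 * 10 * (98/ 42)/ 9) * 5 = -350/ 9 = -38.89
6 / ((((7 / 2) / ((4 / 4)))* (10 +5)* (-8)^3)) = -0.00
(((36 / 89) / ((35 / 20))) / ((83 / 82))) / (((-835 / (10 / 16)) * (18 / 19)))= -1558 / 8635403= -0.00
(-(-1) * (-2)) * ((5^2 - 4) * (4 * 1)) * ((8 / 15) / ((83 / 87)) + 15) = -1084776 / 415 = -2613.92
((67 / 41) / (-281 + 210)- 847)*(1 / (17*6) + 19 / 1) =-2390480638 / 148461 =-16101.74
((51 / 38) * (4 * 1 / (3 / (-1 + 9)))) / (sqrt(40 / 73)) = 68 * sqrt(730) / 95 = 19.34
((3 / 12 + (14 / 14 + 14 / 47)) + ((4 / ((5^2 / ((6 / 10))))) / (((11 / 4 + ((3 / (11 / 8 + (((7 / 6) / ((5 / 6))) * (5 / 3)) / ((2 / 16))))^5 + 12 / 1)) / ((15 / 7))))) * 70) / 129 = 1201432553577555943 / 61401066609767318540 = 0.02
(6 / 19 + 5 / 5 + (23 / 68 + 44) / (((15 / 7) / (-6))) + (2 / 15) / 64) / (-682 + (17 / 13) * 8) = 0.18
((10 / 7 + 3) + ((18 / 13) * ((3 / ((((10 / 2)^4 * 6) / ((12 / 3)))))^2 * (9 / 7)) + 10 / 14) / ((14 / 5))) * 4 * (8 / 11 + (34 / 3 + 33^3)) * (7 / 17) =368686214208558 / 1329453125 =277321.71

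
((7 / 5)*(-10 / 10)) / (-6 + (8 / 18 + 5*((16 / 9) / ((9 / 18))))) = -63 / 550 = -0.11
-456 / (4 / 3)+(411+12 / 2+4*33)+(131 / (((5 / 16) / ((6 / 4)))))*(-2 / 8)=249 / 5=49.80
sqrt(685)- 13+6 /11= -137 /11+sqrt(685)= 13.72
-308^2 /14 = -6776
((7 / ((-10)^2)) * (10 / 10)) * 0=0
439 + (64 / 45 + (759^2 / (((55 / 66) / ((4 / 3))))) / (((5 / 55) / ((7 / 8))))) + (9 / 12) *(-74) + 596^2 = 830452349 / 90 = 9227248.32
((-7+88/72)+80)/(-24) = -167/54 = -3.09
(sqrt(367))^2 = 367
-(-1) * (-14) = -14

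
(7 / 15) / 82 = 7 / 1230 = 0.01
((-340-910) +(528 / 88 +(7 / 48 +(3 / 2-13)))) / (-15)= 60257 / 720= 83.69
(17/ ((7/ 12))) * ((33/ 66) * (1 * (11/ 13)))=1122/ 91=12.33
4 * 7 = 28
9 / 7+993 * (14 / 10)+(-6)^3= 41142 / 35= 1175.49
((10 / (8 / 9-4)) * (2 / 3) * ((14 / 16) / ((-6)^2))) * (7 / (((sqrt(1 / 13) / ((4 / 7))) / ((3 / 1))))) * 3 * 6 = -45 * sqrt(13) / 4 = -40.56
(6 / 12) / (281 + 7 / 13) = 13 / 7320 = 0.00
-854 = -854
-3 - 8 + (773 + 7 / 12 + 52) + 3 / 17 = 166211 / 204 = 814.76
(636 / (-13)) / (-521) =636 / 6773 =0.09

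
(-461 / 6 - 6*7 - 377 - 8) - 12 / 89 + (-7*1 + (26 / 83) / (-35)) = -792663469 / 1551270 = -510.98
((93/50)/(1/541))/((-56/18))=-452817/1400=-323.44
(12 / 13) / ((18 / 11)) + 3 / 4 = 205 / 156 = 1.31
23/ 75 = 0.31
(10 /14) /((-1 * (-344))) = 5 /2408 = 0.00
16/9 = 1.78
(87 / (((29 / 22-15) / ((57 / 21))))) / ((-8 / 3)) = 54549 / 8428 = 6.47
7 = 7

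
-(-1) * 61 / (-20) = -61 / 20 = -3.05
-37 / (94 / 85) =-3145 / 94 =-33.46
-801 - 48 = -849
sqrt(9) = 3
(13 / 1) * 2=26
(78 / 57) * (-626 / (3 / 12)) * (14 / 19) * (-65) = 59244640 / 361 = 164112.58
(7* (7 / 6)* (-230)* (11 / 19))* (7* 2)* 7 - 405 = -6097615 / 57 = -106975.70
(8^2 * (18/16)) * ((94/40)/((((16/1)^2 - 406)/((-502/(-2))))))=-35391/125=-283.13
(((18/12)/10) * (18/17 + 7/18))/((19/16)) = 886/4845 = 0.18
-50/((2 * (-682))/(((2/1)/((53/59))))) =1475/18073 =0.08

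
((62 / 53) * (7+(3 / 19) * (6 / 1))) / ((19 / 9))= 84258 / 19133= 4.40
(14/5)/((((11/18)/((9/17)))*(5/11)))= 2268/425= 5.34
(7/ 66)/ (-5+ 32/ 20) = -0.03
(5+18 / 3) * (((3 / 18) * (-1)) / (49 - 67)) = 11 / 108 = 0.10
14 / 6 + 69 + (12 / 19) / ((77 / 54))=71.78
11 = 11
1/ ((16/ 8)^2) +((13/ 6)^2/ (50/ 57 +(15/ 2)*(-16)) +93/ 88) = 567977/ 448140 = 1.27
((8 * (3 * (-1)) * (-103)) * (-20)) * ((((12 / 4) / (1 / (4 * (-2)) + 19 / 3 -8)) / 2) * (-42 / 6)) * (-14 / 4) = 43606080 / 43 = 1014094.88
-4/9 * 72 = -32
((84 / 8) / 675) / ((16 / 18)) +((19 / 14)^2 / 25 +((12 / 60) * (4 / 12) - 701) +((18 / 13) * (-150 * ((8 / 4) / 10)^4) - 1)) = -536742163 / 764400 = -702.17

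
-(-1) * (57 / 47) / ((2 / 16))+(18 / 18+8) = 879 / 47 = 18.70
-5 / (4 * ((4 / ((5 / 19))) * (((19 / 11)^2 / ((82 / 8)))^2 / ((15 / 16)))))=-0.91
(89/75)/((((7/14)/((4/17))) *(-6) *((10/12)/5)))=-712/1275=-0.56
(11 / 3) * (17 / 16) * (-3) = -187 / 16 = -11.69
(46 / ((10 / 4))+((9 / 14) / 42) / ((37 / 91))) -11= 38527 / 5180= 7.44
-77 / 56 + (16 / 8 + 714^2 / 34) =119957 / 8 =14994.62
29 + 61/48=1453/48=30.27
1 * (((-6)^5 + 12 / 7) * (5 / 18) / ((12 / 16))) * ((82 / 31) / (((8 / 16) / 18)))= -59499200 / 217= -274189.86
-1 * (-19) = 19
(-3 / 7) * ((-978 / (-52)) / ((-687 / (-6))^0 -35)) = 1467 / 6188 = 0.24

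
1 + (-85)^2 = 7226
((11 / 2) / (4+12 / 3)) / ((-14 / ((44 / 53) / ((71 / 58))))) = -3509 / 105364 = -0.03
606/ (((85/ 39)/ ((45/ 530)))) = 106353/ 4505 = 23.61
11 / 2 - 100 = -189 / 2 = -94.50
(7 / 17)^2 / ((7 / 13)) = 91 / 289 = 0.31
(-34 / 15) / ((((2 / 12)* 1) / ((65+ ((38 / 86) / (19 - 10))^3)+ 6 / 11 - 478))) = 5609.38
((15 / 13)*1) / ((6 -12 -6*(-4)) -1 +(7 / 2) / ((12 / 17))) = 0.05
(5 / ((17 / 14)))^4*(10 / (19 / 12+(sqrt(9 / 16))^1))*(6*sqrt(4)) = 1234800000 / 83521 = 14784.31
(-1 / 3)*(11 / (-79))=0.05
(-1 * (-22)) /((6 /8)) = 88 /3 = 29.33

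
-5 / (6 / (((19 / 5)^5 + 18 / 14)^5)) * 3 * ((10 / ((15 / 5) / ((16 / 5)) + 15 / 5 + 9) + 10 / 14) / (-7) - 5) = 8337968144892584798855147580260761794016 / 2032201302051544189453125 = 4102924319788228.78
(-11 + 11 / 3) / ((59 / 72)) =-528 / 59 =-8.95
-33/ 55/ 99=-1/ 165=-0.01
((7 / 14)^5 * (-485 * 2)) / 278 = -485 / 4448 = -0.11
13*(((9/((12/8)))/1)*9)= 702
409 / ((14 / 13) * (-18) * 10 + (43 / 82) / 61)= -26595634 / 12604481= -2.11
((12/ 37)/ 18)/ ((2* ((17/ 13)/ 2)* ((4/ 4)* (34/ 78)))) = 338/ 10693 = 0.03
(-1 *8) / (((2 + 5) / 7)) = -8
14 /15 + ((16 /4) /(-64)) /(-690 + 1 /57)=8810551 /9438960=0.93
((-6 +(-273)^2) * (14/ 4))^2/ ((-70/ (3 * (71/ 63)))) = -131437034853/ 40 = -3285925871.32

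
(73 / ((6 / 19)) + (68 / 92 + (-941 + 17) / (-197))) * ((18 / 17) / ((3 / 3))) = 1135077 / 4531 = 250.51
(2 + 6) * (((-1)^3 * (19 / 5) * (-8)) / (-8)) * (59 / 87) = -8968 / 435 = -20.62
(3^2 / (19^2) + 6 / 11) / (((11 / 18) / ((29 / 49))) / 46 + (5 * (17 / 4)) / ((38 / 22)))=27193590 / 587608307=0.05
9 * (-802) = -7218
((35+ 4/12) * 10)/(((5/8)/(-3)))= -1696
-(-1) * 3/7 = 0.43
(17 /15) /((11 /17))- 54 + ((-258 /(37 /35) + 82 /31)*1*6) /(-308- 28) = -63507029 /1324785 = -47.94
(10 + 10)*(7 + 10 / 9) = 1460 / 9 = 162.22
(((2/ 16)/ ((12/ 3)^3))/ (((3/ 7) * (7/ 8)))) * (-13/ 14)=-13/ 2688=-0.00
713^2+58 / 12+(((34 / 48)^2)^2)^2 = 55959416398781569 / 110075314176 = 508373.90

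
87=87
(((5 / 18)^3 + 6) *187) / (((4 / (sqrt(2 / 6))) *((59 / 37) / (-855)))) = -23082579685 *sqrt(3) / 458784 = -87143.84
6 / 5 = 1.20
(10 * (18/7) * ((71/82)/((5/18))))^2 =529184016/82369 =6424.55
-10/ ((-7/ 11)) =110/ 7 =15.71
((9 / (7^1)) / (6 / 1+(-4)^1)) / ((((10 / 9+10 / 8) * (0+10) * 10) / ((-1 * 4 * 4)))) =-648 / 14875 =-0.04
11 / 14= 0.79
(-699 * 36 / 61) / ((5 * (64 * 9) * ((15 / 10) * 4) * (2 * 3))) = -233 / 58560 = -0.00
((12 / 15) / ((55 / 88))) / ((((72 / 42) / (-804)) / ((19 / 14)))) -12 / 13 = -265084 / 325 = -815.64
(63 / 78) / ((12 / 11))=77 / 104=0.74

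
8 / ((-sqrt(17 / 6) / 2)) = -16 * sqrt(102) / 17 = -9.51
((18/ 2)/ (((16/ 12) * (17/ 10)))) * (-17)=-67.50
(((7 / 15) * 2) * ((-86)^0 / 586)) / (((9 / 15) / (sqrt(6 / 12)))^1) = 7 * sqrt(2) / 5274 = 0.00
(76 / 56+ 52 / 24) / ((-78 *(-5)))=37 / 4095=0.01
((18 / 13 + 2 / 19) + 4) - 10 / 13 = 1166 / 247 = 4.72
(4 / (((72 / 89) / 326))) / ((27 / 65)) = 942955 / 243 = 3880.47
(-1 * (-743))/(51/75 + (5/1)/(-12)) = 222900/79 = 2821.52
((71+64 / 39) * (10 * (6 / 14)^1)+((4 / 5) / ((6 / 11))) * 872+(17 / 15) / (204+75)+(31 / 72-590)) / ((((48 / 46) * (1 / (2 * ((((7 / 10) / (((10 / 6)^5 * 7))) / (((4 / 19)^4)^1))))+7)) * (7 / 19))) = 520885221016139619 / 1426055803739840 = 365.26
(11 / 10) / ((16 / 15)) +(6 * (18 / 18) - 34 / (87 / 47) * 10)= -491785 / 2784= -176.65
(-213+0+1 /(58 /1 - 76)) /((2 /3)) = -3835 /12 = -319.58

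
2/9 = 0.22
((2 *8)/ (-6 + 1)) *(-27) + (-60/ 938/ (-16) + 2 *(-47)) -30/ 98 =-1037707/ 131320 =-7.90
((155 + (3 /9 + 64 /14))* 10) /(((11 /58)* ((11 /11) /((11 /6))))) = 973820 /63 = 15457.46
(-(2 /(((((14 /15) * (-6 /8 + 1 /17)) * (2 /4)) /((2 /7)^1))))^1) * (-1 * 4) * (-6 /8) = 12240 /2303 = 5.31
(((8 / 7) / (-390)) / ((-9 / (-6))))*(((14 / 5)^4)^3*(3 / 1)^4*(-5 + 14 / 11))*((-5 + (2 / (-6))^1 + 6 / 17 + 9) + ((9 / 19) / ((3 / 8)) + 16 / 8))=56241073799763492864 / 56383056640625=997481.82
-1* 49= -49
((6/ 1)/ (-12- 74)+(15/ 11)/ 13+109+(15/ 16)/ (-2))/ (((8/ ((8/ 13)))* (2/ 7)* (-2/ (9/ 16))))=-8.22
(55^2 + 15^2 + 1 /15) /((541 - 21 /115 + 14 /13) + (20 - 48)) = 14576549 /2304816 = 6.32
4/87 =0.05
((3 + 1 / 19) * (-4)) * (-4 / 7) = 928 / 133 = 6.98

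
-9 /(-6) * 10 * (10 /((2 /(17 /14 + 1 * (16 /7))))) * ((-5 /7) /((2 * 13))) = -375 /52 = -7.21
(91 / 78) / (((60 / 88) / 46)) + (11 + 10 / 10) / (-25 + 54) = 103258 / 1305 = 79.12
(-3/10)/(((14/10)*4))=-3/56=-0.05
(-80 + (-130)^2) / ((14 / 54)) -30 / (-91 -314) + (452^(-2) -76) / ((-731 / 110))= 53869865936389 / 830189304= 64888.65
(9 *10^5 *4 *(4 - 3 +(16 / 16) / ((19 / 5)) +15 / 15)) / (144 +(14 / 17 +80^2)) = 1315800000 / 1056989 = 1244.86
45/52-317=-16439/52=-316.13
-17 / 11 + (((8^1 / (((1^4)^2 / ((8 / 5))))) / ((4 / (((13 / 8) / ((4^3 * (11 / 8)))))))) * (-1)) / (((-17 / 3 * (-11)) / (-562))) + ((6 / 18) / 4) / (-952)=-6999821 / 6911520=-1.01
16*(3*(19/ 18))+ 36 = 86.67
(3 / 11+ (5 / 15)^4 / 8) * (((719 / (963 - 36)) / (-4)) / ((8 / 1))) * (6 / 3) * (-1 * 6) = 1405645 / 17620416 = 0.08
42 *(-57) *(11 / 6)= -4389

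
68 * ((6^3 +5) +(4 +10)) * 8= 127840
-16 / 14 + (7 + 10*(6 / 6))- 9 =48 / 7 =6.86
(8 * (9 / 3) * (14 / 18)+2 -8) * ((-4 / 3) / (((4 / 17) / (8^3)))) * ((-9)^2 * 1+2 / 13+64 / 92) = -8094493696 / 2691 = -3007987.25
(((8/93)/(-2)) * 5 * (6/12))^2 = 100/8649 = 0.01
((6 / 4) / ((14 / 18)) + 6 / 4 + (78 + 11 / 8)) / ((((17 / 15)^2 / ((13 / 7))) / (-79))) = -1071494775 / 113288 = -9458.15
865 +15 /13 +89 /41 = 462817 /533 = 868.32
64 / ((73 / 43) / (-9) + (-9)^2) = 12384 / 15637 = 0.79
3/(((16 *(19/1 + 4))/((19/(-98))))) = -57/36064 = -0.00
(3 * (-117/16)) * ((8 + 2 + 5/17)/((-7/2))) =8775/136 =64.52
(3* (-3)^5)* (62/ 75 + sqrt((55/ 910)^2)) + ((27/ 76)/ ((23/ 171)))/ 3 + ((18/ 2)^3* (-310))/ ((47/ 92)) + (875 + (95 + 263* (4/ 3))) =-13034803529707/ 29511300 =-441688.56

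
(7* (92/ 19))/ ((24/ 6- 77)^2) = 644/ 101251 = 0.01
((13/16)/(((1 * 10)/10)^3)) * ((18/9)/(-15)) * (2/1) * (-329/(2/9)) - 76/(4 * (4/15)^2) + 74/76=82933/1520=54.56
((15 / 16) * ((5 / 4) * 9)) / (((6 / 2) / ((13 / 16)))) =2925 / 1024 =2.86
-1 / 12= -0.08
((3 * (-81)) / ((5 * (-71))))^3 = 14348907 / 44738875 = 0.32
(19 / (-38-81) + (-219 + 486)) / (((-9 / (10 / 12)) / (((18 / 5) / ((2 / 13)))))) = -206401 / 357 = -578.15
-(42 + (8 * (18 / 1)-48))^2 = -19044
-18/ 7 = -2.57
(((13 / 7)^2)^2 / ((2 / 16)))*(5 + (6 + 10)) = 685464 / 343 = 1998.44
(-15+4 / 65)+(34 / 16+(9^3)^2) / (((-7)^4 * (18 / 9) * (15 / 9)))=128508319 / 2497040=51.46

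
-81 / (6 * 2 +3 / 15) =-405 / 61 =-6.64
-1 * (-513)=513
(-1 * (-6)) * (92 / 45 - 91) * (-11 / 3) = 88066 / 45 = 1957.02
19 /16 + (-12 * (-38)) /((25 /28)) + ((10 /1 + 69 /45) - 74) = 539329 /1200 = 449.44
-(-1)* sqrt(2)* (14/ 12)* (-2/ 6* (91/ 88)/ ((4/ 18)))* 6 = -1911* sqrt(2)/ 176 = -15.36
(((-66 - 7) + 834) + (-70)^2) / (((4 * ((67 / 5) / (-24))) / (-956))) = 162357480 / 67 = 2423245.97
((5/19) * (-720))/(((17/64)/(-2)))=460800/323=1426.63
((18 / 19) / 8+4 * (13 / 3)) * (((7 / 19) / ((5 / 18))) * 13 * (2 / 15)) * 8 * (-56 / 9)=-162215872 / 81225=-1997.12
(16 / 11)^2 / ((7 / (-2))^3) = -2048 / 41503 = -0.05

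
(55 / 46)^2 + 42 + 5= 102477 / 2116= 48.43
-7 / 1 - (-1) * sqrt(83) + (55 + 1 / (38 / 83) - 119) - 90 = -6035 / 38 + sqrt(83) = -149.71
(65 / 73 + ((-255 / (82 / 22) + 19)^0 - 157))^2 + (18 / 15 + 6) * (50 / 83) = 10643375747 / 442307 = 24063.32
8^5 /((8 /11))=45056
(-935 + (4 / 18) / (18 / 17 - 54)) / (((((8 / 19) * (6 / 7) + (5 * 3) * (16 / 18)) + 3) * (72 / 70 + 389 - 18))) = -3525480077 / 23417877870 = -0.15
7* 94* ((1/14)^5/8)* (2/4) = 47/614656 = 0.00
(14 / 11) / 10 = 7 / 55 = 0.13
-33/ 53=-0.62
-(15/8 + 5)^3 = -166375/512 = -324.95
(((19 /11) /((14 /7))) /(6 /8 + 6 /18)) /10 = 57 /715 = 0.08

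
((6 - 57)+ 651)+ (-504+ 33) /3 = 443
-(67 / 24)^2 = -7.79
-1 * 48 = -48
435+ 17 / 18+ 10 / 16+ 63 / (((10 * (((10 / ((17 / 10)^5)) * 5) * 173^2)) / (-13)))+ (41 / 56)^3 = 8074239503135136341 / 18478164600000000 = 436.96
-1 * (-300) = 300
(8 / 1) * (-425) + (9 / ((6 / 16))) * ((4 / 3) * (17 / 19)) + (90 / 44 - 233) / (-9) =-12586549 / 3762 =-3345.71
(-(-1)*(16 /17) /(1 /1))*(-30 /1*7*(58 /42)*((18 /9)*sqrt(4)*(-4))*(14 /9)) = 1039360 /153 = 6793.20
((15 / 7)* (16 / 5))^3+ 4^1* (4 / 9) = 1000816 / 3087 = 324.20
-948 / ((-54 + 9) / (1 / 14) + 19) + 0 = 948 / 611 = 1.55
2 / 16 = 1 / 8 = 0.12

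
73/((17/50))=3650/17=214.71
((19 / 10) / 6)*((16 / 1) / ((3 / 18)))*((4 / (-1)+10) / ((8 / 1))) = 114 / 5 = 22.80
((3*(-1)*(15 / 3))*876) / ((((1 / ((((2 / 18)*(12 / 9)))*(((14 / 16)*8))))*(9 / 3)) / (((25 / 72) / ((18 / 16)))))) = -1401.92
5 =5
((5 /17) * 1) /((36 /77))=385 /612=0.63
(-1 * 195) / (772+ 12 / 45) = -2925 / 11584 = -0.25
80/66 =40/33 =1.21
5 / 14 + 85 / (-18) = -275 / 63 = -4.37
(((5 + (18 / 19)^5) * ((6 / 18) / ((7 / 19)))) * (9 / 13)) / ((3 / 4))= 57080252 / 11859211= 4.81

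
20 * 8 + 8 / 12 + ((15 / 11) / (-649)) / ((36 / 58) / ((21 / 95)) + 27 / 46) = 36360885796 / 226313439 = 160.67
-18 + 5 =-13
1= 1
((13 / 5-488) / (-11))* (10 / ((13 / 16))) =77664 / 143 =543.10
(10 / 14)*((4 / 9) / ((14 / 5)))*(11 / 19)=550 / 8379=0.07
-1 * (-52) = 52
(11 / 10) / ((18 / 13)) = 143 / 180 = 0.79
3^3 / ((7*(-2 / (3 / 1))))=-81 / 14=-5.79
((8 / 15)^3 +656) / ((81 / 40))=17716096 / 54675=324.03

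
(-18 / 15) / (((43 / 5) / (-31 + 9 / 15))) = 912 / 215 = 4.24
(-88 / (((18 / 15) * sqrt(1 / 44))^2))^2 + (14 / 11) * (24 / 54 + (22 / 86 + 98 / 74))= 10249289292740 / 1417581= 7230126.03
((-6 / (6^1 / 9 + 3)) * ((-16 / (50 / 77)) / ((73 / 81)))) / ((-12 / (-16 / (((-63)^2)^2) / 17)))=64 / 287322525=0.00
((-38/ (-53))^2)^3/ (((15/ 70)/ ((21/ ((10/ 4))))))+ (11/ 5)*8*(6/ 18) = 3720894373144/ 332465416935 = 11.19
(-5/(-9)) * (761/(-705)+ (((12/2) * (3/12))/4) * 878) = 182.32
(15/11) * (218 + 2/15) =297.45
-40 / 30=-4 / 3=-1.33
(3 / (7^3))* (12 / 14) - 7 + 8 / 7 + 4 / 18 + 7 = 29660 / 21609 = 1.37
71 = 71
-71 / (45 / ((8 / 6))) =-284 / 135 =-2.10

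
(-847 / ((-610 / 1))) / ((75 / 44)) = 18634 / 22875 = 0.81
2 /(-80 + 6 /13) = -13 /517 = -0.03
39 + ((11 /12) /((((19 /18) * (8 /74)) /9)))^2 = 121659177 /23104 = 5265.72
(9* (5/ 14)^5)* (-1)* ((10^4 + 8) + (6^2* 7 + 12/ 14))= -536.58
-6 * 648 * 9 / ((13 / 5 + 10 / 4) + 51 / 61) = -7115040 / 1207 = -5894.81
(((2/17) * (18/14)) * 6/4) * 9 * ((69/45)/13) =1863/7735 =0.24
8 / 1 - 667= -659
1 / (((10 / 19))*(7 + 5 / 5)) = 19 / 80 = 0.24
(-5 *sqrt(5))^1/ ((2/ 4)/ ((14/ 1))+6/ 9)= -420 *sqrt(5)/ 59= -15.92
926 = 926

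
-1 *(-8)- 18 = -10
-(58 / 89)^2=-3364 / 7921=-0.42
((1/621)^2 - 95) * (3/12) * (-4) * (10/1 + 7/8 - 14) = -457948675/1542564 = -296.87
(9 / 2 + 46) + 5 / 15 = 305 / 6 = 50.83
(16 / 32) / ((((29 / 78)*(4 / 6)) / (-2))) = -117 / 29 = -4.03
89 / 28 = 3.18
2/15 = 0.13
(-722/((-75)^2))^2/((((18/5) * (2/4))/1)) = 521284/56953125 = 0.01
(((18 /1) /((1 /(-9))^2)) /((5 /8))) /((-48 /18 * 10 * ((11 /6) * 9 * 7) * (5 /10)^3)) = -11664 /1925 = -6.06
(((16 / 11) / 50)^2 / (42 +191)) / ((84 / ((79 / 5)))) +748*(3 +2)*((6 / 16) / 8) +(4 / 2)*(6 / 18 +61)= 2940324332783 / 9867550000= 297.98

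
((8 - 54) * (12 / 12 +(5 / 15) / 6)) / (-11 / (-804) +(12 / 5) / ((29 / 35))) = -3396364 / 203565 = -16.68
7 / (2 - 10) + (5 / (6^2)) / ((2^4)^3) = -129019 / 147456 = -0.87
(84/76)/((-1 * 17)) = -21/323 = -0.07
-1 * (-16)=16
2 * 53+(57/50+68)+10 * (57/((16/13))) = 127653/200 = 638.26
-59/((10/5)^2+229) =-59/233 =-0.25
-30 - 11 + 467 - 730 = -304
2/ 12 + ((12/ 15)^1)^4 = 2161/ 3750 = 0.58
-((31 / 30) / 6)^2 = -961 / 32400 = -0.03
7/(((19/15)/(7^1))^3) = 8103375/6859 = 1181.42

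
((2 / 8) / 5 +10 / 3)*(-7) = -1421 / 60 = -23.68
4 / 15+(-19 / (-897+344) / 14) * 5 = 32393 / 116130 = 0.28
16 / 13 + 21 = 289 / 13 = 22.23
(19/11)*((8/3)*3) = 152/11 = 13.82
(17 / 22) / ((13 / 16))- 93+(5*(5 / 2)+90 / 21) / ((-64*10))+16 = -19494721 / 256256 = -76.08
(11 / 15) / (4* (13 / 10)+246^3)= 11 / 223304118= 0.00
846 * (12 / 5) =10152 / 5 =2030.40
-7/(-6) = 7/6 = 1.17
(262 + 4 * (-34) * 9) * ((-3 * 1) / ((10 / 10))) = 2886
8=8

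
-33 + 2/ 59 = -1945/ 59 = -32.97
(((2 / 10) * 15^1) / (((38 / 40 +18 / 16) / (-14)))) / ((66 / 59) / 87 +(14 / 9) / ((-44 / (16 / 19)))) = 2703448440 / 2259011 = 1196.74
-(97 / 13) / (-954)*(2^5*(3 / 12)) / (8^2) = 97 / 99216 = 0.00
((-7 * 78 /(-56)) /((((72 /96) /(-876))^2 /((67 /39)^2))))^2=2343962175808147456 /1521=1541066519268998.98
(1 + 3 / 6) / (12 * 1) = 1 / 8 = 0.12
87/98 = 0.89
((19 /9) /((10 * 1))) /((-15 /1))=-19 /1350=-0.01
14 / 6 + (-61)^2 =11170 / 3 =3723.33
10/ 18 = 5/ 9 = 0.56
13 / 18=0.72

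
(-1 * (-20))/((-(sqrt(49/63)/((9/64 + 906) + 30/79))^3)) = -12998333306791461401505 * sqrt(7)/1583278391296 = -21720979441.87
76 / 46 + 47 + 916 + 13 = 22486 / 23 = 977.65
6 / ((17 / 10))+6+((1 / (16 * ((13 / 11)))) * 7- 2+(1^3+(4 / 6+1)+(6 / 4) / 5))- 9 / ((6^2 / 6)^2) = 10.62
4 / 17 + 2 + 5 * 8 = 718 / 17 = 42.24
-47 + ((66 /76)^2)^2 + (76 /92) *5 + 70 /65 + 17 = -15102522789 /623455664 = -24.22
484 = 484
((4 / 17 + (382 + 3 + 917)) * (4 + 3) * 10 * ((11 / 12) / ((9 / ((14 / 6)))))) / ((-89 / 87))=-21176.90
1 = 1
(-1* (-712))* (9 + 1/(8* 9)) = 57761/9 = 6417.89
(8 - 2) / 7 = 6 / 7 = 0.86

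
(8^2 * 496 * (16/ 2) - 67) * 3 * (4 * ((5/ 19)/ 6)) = 2538850/ 19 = 133623.68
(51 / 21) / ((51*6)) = 1 / 126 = 0.01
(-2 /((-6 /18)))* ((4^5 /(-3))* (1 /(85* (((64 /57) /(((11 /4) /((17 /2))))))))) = -10032 /1445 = -6.94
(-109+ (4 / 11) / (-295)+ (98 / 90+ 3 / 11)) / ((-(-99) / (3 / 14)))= -628723 / 2698542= -0.23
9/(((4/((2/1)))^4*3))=3/16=0.19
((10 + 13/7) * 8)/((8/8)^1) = 664/7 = 94.86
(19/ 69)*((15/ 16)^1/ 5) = 19/ 368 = 0.05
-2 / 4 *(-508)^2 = -129032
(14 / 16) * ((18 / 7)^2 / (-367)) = -81 / 5138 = -0.02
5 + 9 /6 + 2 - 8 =1 /2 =0.50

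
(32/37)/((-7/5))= -160/259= -0.62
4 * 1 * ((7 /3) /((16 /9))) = 21 /4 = 5.25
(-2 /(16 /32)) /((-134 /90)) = 180 /67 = 2.69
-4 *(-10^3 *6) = 24000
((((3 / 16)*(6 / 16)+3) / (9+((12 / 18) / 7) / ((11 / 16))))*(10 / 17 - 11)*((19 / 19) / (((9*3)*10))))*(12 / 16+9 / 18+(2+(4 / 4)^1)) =-595133 / 10808320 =-0.06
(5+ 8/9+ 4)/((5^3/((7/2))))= 0.28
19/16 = 1.19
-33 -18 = -51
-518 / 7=-74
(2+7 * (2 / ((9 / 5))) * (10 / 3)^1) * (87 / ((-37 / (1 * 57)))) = -415454 / 111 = -3742.83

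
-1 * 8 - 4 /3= -28 /3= -9.33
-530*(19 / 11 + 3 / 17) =-188680 / 187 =-1008.98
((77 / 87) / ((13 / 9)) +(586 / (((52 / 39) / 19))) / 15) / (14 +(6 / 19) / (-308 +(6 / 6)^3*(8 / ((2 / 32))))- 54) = -119760933 / 8595977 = -13.93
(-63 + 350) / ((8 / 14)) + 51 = 2213 / 4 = 553.25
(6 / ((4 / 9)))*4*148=7992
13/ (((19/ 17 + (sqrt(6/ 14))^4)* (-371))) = -1547/ 57452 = -0.03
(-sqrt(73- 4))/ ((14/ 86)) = -43*sqrt(69)/ 7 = -51.03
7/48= 0.15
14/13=1.08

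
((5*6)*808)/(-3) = -8080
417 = 417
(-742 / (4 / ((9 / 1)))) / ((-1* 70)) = 477 / 20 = 23.85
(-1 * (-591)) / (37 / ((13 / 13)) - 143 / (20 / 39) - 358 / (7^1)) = -27580 / 13673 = -2.02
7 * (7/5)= 9.80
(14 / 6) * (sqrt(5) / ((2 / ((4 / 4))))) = 7 * sqrt(5) / 6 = 2.61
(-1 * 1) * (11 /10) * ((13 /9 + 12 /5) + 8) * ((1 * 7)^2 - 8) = -240383 /450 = -534.18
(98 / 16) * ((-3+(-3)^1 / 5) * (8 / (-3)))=294 / 5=58.80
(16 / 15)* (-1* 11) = -176 / 15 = -11.73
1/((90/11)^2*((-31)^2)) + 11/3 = 28541821/7784100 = 3.67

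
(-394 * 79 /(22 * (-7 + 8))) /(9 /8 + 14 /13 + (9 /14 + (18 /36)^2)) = -11329864 /24783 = -457.16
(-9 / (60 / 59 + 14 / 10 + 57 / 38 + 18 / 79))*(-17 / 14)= 3565665 / 1352323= 2.64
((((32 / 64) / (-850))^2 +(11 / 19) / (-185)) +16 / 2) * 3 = 48741008109 / 2031670000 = 23.99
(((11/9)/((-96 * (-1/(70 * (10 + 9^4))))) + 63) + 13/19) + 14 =48704497/8208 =5933.78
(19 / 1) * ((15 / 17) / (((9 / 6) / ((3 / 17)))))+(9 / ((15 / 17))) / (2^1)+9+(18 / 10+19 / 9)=519769 / 26010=19.98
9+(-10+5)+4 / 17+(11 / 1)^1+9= 412 / 17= 24.24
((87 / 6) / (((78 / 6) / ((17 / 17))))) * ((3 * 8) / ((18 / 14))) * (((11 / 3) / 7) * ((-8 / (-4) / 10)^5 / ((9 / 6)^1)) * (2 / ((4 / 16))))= 20416 / 1096875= 0.02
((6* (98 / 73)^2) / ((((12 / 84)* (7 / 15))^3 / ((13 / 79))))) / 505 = 505650600 / 42520091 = 11.89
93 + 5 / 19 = 1772 / 19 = 93.26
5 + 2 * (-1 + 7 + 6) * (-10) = -235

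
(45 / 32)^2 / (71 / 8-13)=-675 / 1408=-0.48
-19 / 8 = -2.38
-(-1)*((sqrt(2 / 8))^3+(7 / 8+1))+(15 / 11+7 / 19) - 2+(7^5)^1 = 3513025 / 209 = 16808.73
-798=-798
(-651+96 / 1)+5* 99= -60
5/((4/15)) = 18.75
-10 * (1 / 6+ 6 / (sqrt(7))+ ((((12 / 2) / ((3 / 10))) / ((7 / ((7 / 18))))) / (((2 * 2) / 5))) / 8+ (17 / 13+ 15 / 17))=-402625 / 15912 - 60 * sqrt(7) / 7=-47.98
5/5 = 1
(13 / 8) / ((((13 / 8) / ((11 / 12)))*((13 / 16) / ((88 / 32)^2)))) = 1331 / 156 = 8.53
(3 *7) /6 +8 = 11.50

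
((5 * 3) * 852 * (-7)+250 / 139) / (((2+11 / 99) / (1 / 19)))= -111912210 / 50179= -2230.26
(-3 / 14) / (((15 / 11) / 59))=-649 / 70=-9.27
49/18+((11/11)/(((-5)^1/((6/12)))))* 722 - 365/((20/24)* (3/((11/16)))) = -61147/360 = -169.85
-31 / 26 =-1.19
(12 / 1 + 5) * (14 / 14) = 17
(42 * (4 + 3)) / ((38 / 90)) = 13230 / 19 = 696.32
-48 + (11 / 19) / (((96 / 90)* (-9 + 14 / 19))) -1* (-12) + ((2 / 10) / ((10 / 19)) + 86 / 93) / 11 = -2309398123 / 64244400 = -35.95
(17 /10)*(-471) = -8007 /10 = -800.70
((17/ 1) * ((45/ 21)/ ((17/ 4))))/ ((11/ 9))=540/ 77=7.01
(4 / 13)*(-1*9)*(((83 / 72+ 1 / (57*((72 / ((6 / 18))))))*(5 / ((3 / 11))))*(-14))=5464690 / 6669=819.42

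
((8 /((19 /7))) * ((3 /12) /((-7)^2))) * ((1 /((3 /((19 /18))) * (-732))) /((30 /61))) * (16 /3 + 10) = -23 /102060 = -0.00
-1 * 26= -26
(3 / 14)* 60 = 90 / 7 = 12.86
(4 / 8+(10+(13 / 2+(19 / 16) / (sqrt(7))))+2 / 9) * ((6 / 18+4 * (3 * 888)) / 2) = 94154.33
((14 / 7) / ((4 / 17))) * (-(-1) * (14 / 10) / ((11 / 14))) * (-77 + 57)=-3332 / 11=-302.91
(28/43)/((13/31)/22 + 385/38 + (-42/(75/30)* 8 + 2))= -0.01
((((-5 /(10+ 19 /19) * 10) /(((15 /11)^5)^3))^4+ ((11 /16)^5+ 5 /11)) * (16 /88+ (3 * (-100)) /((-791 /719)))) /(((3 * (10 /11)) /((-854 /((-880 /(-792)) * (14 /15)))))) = -50107.32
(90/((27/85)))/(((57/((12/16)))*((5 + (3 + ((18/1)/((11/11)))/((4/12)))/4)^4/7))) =54400/286246191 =0.00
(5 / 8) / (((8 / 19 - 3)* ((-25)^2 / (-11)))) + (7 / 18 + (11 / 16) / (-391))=134977567 / 344862000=0.39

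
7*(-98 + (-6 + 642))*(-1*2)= -7532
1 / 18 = 0.06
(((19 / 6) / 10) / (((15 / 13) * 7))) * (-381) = -31369 / 2100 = -14.94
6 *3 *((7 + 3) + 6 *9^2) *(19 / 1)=169632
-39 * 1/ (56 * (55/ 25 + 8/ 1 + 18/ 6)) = -65/ 1232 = -0.05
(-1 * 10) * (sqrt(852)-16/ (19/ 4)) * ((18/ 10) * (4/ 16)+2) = 1568/ 19-49 * sqrt(213) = -632.61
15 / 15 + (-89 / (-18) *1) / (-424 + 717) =5363 / 5274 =1.02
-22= -22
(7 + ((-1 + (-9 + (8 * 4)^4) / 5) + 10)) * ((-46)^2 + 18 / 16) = 17760934239 / 40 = 444023355.98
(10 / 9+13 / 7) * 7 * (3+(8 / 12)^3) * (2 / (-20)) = -6.85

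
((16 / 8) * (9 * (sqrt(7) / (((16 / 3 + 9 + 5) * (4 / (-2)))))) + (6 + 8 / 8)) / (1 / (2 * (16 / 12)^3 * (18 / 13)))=1792 / 39 - 1152 * sqrt(7) / 377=37.86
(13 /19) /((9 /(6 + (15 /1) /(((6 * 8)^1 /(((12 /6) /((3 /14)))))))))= 1391 /2052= 0.68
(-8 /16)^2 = 1 /4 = 0.25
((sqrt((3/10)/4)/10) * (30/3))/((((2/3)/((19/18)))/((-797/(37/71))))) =-1075153 * sqrt(30)/8880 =-663.16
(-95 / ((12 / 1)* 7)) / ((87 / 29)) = -95 / 252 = -0.38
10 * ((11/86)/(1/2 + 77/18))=495/1849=0.27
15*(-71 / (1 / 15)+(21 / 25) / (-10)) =-15976.26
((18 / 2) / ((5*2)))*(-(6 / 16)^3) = -243 / 5120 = -0.05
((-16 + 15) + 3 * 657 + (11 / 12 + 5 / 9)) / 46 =70973 / 1656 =42.86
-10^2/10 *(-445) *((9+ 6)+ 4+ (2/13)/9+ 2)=10942550/117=93526.07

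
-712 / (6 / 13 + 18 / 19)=-43966 / 87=-505.36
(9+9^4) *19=124830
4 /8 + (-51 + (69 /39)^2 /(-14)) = -60006 /1183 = -50.72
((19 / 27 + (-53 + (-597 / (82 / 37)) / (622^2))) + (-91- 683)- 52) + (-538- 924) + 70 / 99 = -22044020843137 / 9422172936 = -2339.59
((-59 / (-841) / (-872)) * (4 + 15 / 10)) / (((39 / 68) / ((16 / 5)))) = -44132 / 17875455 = -0.00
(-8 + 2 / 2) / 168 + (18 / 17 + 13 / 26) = 619 / 408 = 1.52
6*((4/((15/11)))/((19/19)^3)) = 88/5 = 17.60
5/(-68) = -0.07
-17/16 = -1.06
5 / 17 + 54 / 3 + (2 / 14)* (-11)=1990 / 119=16.72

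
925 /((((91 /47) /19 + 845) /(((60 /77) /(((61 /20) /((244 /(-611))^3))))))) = -1255614240000 /70504533848749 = -0.02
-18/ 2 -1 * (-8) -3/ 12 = -5/ 4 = -1.25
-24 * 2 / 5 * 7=-67.20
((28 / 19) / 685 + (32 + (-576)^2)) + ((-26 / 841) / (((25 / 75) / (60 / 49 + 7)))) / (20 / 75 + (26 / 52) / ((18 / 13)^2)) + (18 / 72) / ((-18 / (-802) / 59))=332463.75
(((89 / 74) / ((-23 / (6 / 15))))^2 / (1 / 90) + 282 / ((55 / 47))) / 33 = 3200042804 / 438141605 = 7.30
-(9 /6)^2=-2.25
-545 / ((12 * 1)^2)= -545 / 144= -3.78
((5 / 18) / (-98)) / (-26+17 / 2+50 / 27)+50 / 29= 828187 / 480298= 1.72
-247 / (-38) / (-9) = -0.72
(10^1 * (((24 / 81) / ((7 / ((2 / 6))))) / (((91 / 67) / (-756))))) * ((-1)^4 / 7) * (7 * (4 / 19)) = -85760 / 5187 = -16.53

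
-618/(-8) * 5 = 1545/4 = 386.25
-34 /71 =-0.48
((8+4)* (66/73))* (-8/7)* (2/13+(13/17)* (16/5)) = -18209664/564655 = -32.25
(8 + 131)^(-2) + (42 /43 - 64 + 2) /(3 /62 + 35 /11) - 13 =-58369515716 /1830259009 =-31.89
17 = 17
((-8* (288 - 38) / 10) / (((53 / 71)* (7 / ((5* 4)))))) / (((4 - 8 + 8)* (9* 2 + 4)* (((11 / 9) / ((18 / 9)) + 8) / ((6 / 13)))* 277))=-766800 / 455566111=-0.00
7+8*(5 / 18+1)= 155 / 9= 17.22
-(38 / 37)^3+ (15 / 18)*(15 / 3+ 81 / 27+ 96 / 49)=53730476 / 7445991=7.22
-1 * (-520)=520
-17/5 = -3.40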